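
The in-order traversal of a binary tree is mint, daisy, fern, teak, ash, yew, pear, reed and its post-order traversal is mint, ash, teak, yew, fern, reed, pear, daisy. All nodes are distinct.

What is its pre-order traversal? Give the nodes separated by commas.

daisy, mint, pear, fern, yew, teak, ash, reed

The last element of post-order is the root; it splits in-order into left and right subtrees.
Root daisy: left subtree has 1 node {mint}, right has 6 {fern, teak, ash, yew, pear, reed}.
  Root pear: left subtree has 4 nodes {fern, teak, ash, yew}, right has 1 {reed}.
    Root fern: left subtree has 0 nodes { }, right has 3 {teak, ash, yew}.
      Root yew: left subtree has 2 nodes {teak, ash}, right has 0 { }.
        Root teak: left subtree has 0 nodes { }, right has 1 {ash}.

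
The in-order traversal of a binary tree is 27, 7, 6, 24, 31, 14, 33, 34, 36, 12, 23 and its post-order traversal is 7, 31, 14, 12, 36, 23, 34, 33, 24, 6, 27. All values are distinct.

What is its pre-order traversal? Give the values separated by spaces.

The last element of post-order is the root; it splits in-order into left and right subtrees.
Root 27: left subtree has 0 nodes { }, right has 10 {7, 6, 24, 31, 14, 33, 34, 36, 12, 23}.
  Root 6: left subtree has 1 node {7}, right has 8 {24, 31, 14, 33, 34, 36, 12, 23}.
    Root 24: left subtree has 0 nodes { }, right has 7 {31, 14, 33, 34, 36, 12, 23}.
      Root 33: left subtree has 2 nodes {31, 14}, right has 4 {34, 36, 12, 23}.
        Root 14: left subtree has 1 node {31}, right has 0 { }.
        Root 34: left subtree has 0 nodes { }, right has 3 {36, 12, 23}.
          Root 23: left subtree has 2 nodes {36, 12}, right has 0 { }.
            Root 36: left subtree has 0 nodes { }, right has 1 {12}.

27 6 7 24 33 14 31 34 23 36 12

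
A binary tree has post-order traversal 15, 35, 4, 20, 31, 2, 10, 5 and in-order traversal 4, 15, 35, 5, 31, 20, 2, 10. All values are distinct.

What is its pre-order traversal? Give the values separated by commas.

The last element of post-order is the root; it splits in-order into left and right subtrees.
Root 5: left subtree has 3 nodes {4, 15, 35}, right has 4 {31, 20, 2, 10}.
  Root 4: left subtree has 0 nodes { }, right has 2 {15, 35}.
    Root 35: left subtree has 1 node {15}, right has 0 { }.
  Root 10: left subtree has 3 nodes {31, 20, 2}, right has 0 { }.
    Root 2: left subtree has 2 nodes {31, 20}, right has 0 { }.
      Root 31: left subtree has 0 nodes { }, right has 1 {20}.

5, 4, 35, 15, 10, 2, 31, 20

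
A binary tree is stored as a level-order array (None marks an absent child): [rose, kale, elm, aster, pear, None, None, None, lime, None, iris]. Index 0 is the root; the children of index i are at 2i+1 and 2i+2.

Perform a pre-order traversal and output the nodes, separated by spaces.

rose kale aster lime pear iris elm

Pre-order visits the node, then its left subtree, then its right subtree.
Visit rose.
At rose: go left to kale.
  Visit kale.
  At kale: go left to aster.
    Visit aster.
    At aster: no left child.
    At aster: go right to lime.
      lime is a leaf — visit lime.
  At kale: go right to pear.
    Visit pear.
    At pear: no left child.
    At pear: go right to iris.
      iris is a leaf — visit iris.
At rose: go right to elm.
  elm is a leaf — visit elm.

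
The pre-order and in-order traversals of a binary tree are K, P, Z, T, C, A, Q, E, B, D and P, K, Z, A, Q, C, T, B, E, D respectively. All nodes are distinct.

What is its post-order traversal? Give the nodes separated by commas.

P, Q, A, C, B, D, E, T, Z, K

The first element of pre-order is the root; it splits in-order into left and right subtrees.
Root K: left subtree has 1 node {P}, right has 8 {Z, A, Q, C, T, B, E, D}.
  Root Z: left subtree has 0 nodes { }, right has 7 {A, Q, C, T, B, E, D}.
    Root T: left subtree has 3 nodes {A, Q, C}, right has 3 {B, E, D}.
      Root C: left subtree has 2 nodes {A, Q}, right has 0 { }.
        Root A: left subtree has 0 nodes { }, right has 1 {Q}.
      Root E: left subtree has 1 node {B}, right has 1 {D}.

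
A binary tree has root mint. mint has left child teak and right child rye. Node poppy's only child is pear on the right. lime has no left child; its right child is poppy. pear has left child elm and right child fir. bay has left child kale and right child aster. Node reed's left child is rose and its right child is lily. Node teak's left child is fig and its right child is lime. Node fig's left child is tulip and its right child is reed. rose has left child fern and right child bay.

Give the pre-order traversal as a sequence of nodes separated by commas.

Pre-order visits the node, then its left subtree, then its right subtree.
Visit mint.
At mint: go left to teak.
  Visit teak.
  At teak: go left to fig.
    Visit fig.
    At fig: go left to tulip.
      tulip is a leaf — visit tulip.
    At fig: go right to reed.
      Visit reed.
      At reed: go left to rose.
        Visit rose.
        At rose: go left to fern.
          fern is a leaf — visit fern.
        At rose: go right to bay.
          Visit bay.
          At bay: go left to kale.
            kale is a leaf — visit kale.
          At bay: go right to aster.
            aster is a leaf — visit aster.
      At reed: go right to lily.
        lily is a leaf — visit lily.
  At teak: go right to lime.
    Visit lime.
    At lime: no left child.
    At lime: go right to poppy.
      Visit poppy.
      At poppy: no left child.
      At poppy: go right to pear.
        Visit pear.
        At pear: go left to elm.
          elm is a leaf — visit elm.
        At pear: go right to fir.
          fir is a leaf — visit fir.
At mint: go right to rye.
  rye is a leaf — visit rye.

mint, teak, fig, tulip, reed, rose, fern, bay, kale, aster, lily, lime, poppy, pear, elm, fir, rye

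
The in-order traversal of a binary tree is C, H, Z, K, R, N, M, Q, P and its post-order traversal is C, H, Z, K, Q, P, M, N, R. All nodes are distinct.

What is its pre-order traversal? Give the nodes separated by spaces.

The last element of post-order is the root; it splits in-order into left and right subtrees.
Root R: left subtree has 4 nodes {C, H, Z, K}, right has 4 {N, M, Q, P}.
  Root K: left subtree has 3 nodes {C, H, Z}, right has 0 { }.
    Root Z: left subtree has 2 nodes {C, H}, right has 0 { }.
      Root H: left subtree has 1 node {C}, right has 0 { }.
  Root N: left subtree has 0 nodes { }, right has 3 {M, Q, P}.
    Root M: left subtree has 0 nodes { }, right has 2 {Q, P}.
      Root P: left subtree has 1 node {Q}, right has 0 { }.

R K Z H C N M P Q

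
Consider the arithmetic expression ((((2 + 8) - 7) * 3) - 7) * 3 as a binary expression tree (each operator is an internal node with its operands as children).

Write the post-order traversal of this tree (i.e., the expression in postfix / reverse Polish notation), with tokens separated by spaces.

Post-order on an expression tree gives postfix notation: for each operator, emit left operand, right operand, then the operator.

2 8 + 7 - 3 * 7 - 3 *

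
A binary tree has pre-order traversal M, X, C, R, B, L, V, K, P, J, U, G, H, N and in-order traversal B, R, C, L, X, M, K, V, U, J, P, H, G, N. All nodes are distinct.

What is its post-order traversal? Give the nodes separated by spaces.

B R L C X K U J H N G P V M

The first element of pre-order is the root; it splits in-order into left and right subtrees.
Root M: left subtree has 5 nodes {B, R, C, L, X}, right has 8 {K, V, U, J, P, H, G, N}.
  Root X: left subtree has 4 nodes {B, R, C, L}, right has 0 { }.
    Root C: left subtree has 2 nodes {B, R}, right has 1 {L}.
      Root R: left subtree has 1 node {B}, right has 0 { }.
  Root V: left subtree has 1 node {K}, right has 6 {U, J, P, H, G, N}.
    Root P: left subtree has 2 nodes {U, J}, right has 3 {H, G, N}.
      Root J: left subtree has 1 node {U}, right has 0 { }.
      Root G: left subtree has 1 node {H}, right has 1 {N}.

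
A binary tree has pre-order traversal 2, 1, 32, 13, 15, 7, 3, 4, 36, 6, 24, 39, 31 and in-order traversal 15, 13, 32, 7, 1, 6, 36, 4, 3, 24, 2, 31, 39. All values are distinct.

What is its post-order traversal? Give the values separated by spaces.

15 13 7 32 6 36 4 24 3 1 31 39 2

The first element of pre-order is the root; it splits in-order into left and right subtrees.
Root 2: left subtree has 10 nodes {15, 13, 32, 7, 1, 6, 36, 4, 3, 24}, right has 2 {31, 39}.
  Root 1: left subtree has 4 nodes {15, 13, 32, 7}, right has 5 {6, 36, 4, 3, 24}.
    Root 32: left subtree has 2 nodes {15, 13}, right has 1 {7}.
      Root 13: left subtree has 1 node {15}, right has 0 { }.
    Root 3: left subtree has 3 nodes {6, 36, 4}, right has 1 {24}.
      Root 4: left subtree has 2 nodes {6, 36}, right has 0 { }.
        Root 36: left subtree has 1 node {6}, right has 0 { }.
  Root 39: left subtree has 1 node {31}, right has 0 { }.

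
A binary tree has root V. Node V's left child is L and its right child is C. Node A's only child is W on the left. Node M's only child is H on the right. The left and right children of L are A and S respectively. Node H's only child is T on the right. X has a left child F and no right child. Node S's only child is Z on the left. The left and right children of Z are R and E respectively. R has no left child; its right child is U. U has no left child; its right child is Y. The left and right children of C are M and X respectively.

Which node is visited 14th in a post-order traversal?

Post-order visits the left subtree, then the right subtree, then the node.
At V: go left to L.
  At L: go left to A.
    At A: go left to W.
      W is a leaf — visit W.
    At A: no right child.
    Visit A.
  At L: go right to S.
    At S: go left to Z.
      At Z: go left to R.
        At R: no left child.
        At R: go right to U.
          At U: no left child.
          At U: go right to Y.
            Y is a leaf — visit Y.
          Visit U.
        Visit R.
      At Z: go right to E.
        E is a leaf — visit E.
      Visit Z.
    At S: no right child.
    Visit S.
  Visit L.
At V: go right to C.
  At C: go left to M.
    At M: no left child.
    At M: go right to H.
      At H: no left child.
      At H: go right to T.
        T is a leaf — visit T.
      Visit H.
    Visit M.
  At C: go right to X.
    At X: go left to F.
      F is a leaf — visit F.
    At X: no right child.
    Visit X.
  Visit C.
Visit V.
Full post-order sequence: W, A, Y, U, R, E, Z, S, L, T, H, M, F, X, C, V.

X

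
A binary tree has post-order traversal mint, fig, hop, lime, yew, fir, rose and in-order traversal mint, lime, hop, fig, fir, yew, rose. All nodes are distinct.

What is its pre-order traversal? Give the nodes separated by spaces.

The last element of post-order is the root; it splits in-order into left and right subtrees.
Root rose: left subtree has 6 nodes {mint, lime, hop, fig, fir, yew}, right has 0 { }.
  Root fir: left subtree has 4 nodes {mint, lime, hop, fig}, right has 1 {yew}.
    Root lime: left subtree has 1 node {mint}, right has 2 {hop, fig}.
      Root hop: left subtree has 0 nodes { }, right has 1 {fig}.

rose fir lime mint hop fig yew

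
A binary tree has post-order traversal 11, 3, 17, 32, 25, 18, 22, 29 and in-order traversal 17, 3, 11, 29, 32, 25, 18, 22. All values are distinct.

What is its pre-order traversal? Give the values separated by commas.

The last element of post-order is the root; it splits in-order into left and right subtrees.
Root 29: left subtree has 3 nodes {17, 3, 11}, right has 4 {32, 25, 18, 22}.
  Root 17: left subtree has 0 nodes { }, right has 2 {3, 11}.
    Root 3: left subtree has 0 nodes { }, right has 1 {11}.
  Root 22: left subtree has 3 nodes {32, 25, 18}, right has 0 { }.
    Root 18: left subtree has 2 nodes {32, 25}, right has 0 { }.
      Root 25: left subtree has 1 node {32}, right has 0 { }.

29, 17, 3, 11, 22, 18, 25, 32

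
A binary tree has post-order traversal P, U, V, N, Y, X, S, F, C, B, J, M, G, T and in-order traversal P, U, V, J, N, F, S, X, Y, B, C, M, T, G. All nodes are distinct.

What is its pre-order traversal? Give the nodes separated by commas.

The last element of post-order is the root; it splits in-order into left and right subtrees.
Root T: left subtree has 12 nodes {P, U, V, J, N, F, S, X, Y, B, C, M}, right has 1 {G}.
  Root M: left subtree has 11 nodes {P, U, V, J, N, F, S, X, Y, B, C}, right has 0 { }.
    Root J: left subtree has 3 nodes {P, U, V}, right has 7 {N, F, S, X, Y, B, C}.
      Root V: left subtree has 2 nodes {P, U}, right has 0 { }.
        Root U: left subtree has 1 node {P}, right has 0 { }.
      Root B: left subtree has 5 nodes {N, F, S, X, Y}, right has 1 {C}.
        Root F: left subtree has 1 node {N}, right has 3 {S, X, Y}.
          Root S: left subtree has 0 nodes { }, right has 2 {X, Y}.
            Root X: left subtree has 0 nodes { }, right has 1 {Y}.

T, M, J, V, U, P, B, F, N, S, X, Y, C, G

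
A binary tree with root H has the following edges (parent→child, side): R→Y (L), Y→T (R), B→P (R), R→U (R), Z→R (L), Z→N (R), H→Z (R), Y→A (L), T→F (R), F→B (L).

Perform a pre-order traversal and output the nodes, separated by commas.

H, Z, R, Y, A, T, F, B, P, U, N

Pre-order visits the node, then its left subtree, then its right subtree.
Visit H.
At H: no left child.
At H: go right to Z.
  Visit Z.
  At Z: go left to R.
    Visit R.
    At R: go left to Y.
      Visit Y.
      At Y: go left to A.
        A is a leaf — visit A.
      At Y: go right to T.
        Visit T.
        At T: no left child.
        At T: go right to F.
          Visit F.
          At F: go left to B.
            Visit B.
            At B: no left child.
            At B: go right to P.
              P is a leaf — visit P.
          At F: no right child.
    At R: go right to U.
      U is a leaf — visit U.
  At Z: go right to N.
    N is a leaf — visit N.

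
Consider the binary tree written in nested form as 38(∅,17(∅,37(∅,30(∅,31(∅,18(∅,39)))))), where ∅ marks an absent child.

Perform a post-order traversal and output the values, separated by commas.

Post-order visits the left subtree, then the right subtree, then the node.
At 38: no left child.
At 38: go right to 17.
  At 17: no left child.
  At 17: go right to 37.
    At 37: no left child.
    At 37: go right to 30.
      At 30: no left child.
      At 30: go right to 31.
        At 31: no left child.
        At 31: go right to 18.
          At 18: no left child.
          At 18: go right to 39.
            39 is a leaf — visit 39.
          Visit 18.
        Visit 31.
      Visit 30.
    Visit 37.
  Visit 17.
Visit 38.

39, 18, 31, 30, 37, 17, 38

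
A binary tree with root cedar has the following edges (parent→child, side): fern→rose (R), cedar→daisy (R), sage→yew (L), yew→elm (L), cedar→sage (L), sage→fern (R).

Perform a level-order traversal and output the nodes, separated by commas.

cedar, sage, daisy, yew, fern, elm, rose

Level-order visits nodes level by level from the root, left to right within each level.
Level 0: cedar
Level 1: sage, daisy
Level 2: yew, fern
Level 3: elm, rose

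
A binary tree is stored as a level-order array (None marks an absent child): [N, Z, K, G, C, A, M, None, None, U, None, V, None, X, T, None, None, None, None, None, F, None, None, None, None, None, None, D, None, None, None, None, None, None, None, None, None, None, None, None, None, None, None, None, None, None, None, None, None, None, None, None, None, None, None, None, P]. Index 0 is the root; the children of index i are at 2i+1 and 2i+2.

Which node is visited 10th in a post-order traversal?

X

Post-order visits the left subtree, then the right subtree, then the node.
At N: go left to Z.
  At Z: go left to G.
    G is a leaf — visit G.
  At Z: go right to C.
    At C: go left to U.
      At U: no left child.
      At U: go right to F.
        F is a leaf — visit F.
      Visit U.
    At C: no right child.
    Visit C.
  Visit Z.
At N: go right to K.
  At K: go left to A.
    At A: go left to V.
      V is a leaf — visit V.
    At A: no right child.
    Visit A.
  At K: go right to M.
    At M: go left to X.
      At X: go left to D.
        At D: no left child.
        At D: go right to P.
          P is a leaf — visit P.
        Visit D.
      At X: no right child.
      Visit X.
    At M: go right to T.
      T is a leaf — visit T.
    Visit M.
  Visit K.
Visit N.
Full post-order sequence: G, F, U, C, Z, V, A, P, D, X, T, M, K, N.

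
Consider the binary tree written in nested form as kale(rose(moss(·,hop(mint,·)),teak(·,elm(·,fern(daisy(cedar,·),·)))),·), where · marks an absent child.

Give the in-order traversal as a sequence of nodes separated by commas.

moss, mint, hop, rose, teak, elm, cedar, daisy, fern, kale

In-order visits the left subtree, then the node, then the right subtree.
At kale: go left to rose.
  At rose: go left to moss.
    At moss: no left child.
    Visit moss.
    At moss: go right to hop.
      At hop: go left to mint.
        mint is a leaf — visit mint.
      Visit hop.
      At hop: no right child.
  Visit rose.
  At rose: go right to teak.
    At teak: no left child.
    Visit teak.
    At teak: go right to elm.
      At elm: no left child.
      Visit elm.
      At elm: go right to fern.
        At fern: go left to daisy.
          At daisy: go left to cedar.
            cedar is a leaf — visit cedar.
          Visit daisy.
          At daisy: no right child.
        Visit fern.
        At fern: no right child.
Visit kale.
At kale: no right child.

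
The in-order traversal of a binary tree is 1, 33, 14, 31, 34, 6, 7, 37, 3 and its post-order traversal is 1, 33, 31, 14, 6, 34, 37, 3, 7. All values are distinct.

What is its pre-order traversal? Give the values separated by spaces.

7 34 14 33 1 31 6 3 37

The last element of post-order is the root; it splits in-order into left and right subtrees.
Root 7: left subtree has 6 nodes {1, 33, 14, 31, 34, 6}, right has 2 {37, 3}.
  Root 34: left subtree has 4 nodes {1, 33, 14, 31}, right has 1 {6}.
    Root 14: left subtree has 2 nodes {1, 33}, right has 1 {31}.
      Root 33: left subtree has 1 node {1}, right has 0 { }.
  Root 3: left subtree has 1 node {37}, right has 0 { }.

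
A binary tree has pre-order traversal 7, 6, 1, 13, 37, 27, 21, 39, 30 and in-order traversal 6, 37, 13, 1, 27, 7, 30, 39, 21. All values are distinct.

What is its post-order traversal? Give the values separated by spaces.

37 13 27 1 6 30 39 21 7

The first element of pre-order is the root; it splits in-order into left and right subtrees.
Root 7: left subtree has 5 nodes {6, 37, 13, 1, 27}, right has 3 {30, 39, 21}.
  Root 6: left subtree has 0 nodes { }, right has 4 {37, 13, 1, 27}.
    Root 1: left subtree has 2 nodes {37, 13}, right has 1 {27}.
      Root 13: left subtree has 1 node {37}, right has 0 { }.
  Root 21: left subtree has 2 nodes {30, 39}, right has 0 { }.
    Root 39: left subtree has 1 node {30}, right has 0 { }.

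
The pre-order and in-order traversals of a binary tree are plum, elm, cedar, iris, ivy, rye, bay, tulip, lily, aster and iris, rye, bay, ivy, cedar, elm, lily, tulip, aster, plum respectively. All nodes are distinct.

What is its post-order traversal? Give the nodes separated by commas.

The first element of pre-order is the root; it splits in-order into left and right subtrees.
Root plum: left subtree has 9 nodes {iris, rye, bay, ivy, cedar, elm, lily, tulip, aster}, right has 0 { }.
  Root elm: left subtree has 5 nodes {iris, rye, bay, ivy, cedar}, right has 3 {lily, tulip, aster}.
    Root cedar: left subtree has 4 nodes {iris, rye, bay, ivy}, right has 0 { }.
      Root iris: left subtree has 0 nodes { }, right has 3 {rye, bay, ivy}.
        Root ivy: left subtree has 2 nodes {rye, bay}, right has 0 { }.
          Root rye: left subtree has 0 nodes { }, right has 1 {bay}.
    Root tulip: left subtree has 1 node {lily}, right has 1 {aster}.

bay, rye, ivy, iris, cedar, lily, aster, tulip, elm, plum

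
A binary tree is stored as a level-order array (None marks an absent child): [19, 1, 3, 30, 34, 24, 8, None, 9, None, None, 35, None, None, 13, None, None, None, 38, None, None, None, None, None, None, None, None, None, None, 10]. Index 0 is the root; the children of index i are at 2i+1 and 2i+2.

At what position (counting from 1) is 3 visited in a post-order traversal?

11

Post-order visits the left subtree, then the right subtree, then the node.
At 19: go left to 1.
  At 1: go left to 30.
    At 30: no left child.
    At 30: go right to 9.
      At 9: no left child.
      At 9: go right to 38.
        38 is a leaf — visit 38.
      Visit 9.
    Visit 30.
  At 1: go right to 34.
    34 is a leaf — visit 34.
  Visit 1.
At 19: go right to 3.
  At 3: go left to 24.
    At 24: go left to 35.
      35 is a leaf — visit 35.
    At 24: no right child.
    Visit 24.
  At 3: go right to 8.
    At 8: no left child.
    At 8: go right to 13.
      At 13: go left to 10.
        10 is a leaf — visit 10.
      At 13: no right child.
      Visit 13.
    Visit 8.
  Visit 3.
Visit 19.
Full post-order sequence: 38, 9, 30, 34, 1, 35, 24, 10, 13, 8, 3, 19.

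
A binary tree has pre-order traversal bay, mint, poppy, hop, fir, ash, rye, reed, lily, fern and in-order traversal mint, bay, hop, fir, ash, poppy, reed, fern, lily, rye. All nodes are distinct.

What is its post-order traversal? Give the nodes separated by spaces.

mint ash fir hop fern lily reed rye poppy bay

The first element of pre-order is the root; it splits in-order into left and right subtrees.
Root bay: left subtree has 1 node {mint}, right has 8 {hop, fir, ash, poppy, reed, fern, lily, rye}.
  Root poppy: left subtree has 3 nodes {hop, fir, ash}, right has 4 {reed, fern, lily, rye}.
    Root hop: left subtree has 0 nodes { }, right has 2 {fir, ash}.
      Root fir: left subtree has 0 nodes { }, right has 1 {ash}.
    Root rye: left subtree has 3 nodes {reed, fern, lily}, right has 0 { }.
      Root reed: left subtree has 0 nodes { }, right has 2 {fern, lily}.
        Root lily: left subtree has 1 node {fern}, right has 0 { }.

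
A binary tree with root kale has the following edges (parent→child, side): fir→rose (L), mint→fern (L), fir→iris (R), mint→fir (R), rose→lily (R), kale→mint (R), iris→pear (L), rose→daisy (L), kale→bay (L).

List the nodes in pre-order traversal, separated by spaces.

kale bay mint fern fir rose daisy lily iris pear

Pre-order visits the node, then its left subtree, then its right subtree.
Visit kale.
At kale: go left to bay.
  bay is a leaf — visit bay.
At kale: go right to mint.
  Visit mint.
  At mint: go left to fern.
    fern is a leaf — visit fern.
  At mint: go right to fir.
    Visit fir.
    At fir: go left to rose.
      Visit rose.
      At rose: go left to daisy.
        daisy is a leaf — visit daisy.
      At rose: go right to lily.
        lily is a leaf — visit lily.
    At fir: go right to iris.
      Visit iris.
      At iris: go left to pear.
        pear is a leaf — visit pear.
      At iris: no right child.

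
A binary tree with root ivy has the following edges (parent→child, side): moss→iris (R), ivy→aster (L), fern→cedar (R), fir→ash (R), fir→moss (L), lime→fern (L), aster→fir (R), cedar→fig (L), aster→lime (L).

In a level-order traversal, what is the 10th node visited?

fig

Level-order visits nodes level by level from the root, left to right within each level.
Level 0: ivy
Level 1: aster
Level 2: lime, fir
Level 3: fern, moss, ash
Level 4: cedar, iris
Level 5: fig
Full level-order sequence: ivy, aster, lime, fir, fern, moss, ash, cedar, iris, fig.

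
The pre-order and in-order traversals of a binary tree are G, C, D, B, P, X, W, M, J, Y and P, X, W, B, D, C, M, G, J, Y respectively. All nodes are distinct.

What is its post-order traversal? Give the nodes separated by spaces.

The first element of pre-order is the root; it splits in-order into left and right subtrees.
Root G: left subtree has 7 nodes {P, X, W, B, D, C, M}, right has 2 {J, Y}.
  Root C: left subtree has 5 nodes {P, X, W, B, D}, right has 1 {M}.
    Root D: left subtree has 4 nodes {P, X, W, B}, right has 0 { }.
      Root B: left subtree has 3 nodes {P, X, W}, right has 0 { }.
        Root P: left subtree has 0 nodes { }, right has 2 {X, W}.
          Root X: left subtree has 0 nodes { }, right has 1 {W}.
  Root J: left subtree has 0 nodes { }, right has 1 {Y}.

W X P B D M C Y J G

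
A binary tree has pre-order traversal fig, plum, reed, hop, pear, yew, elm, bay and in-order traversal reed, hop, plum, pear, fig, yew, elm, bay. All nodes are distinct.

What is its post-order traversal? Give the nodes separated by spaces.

The first element of pre-order is the root; it splits in-order into left and right subtrees.
Root fig: left subtree has 4 nodes {reed, hop, plum, pear}, right has 3 {yew, elm, bay}.
  Root plum: left subtree has 2 nodes {reed, hop}, right has 1 {pear}.
    Root reed: left subtree has 0 nodes { }, right has 1 {hop}.
  Root yew: left subtree has 0 nodes { }, right has 2 {elm, bay}.
    Root elm: left subtree has 0 nodes { }, right has 1 {bay}.

hop reed pear plum bay elm yew fig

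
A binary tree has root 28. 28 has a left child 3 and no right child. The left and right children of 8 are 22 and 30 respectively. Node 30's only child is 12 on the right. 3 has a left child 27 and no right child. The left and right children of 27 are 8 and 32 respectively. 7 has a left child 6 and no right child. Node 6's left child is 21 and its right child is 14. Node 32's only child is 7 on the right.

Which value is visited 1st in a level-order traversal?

Level-order visits nodes level by level from the root, left to right within each level.
Level 0: 28
Level 1: 3
Level 2: 27
Level 3: 8, 32
Level 4: 22, 30, 7
Level 5: 12, 6
Level 6: 21, 14
Full level-order sequence: 28, 3, 27, 8, 32, 22, 30, 7, 12, 6, 21, 14.

28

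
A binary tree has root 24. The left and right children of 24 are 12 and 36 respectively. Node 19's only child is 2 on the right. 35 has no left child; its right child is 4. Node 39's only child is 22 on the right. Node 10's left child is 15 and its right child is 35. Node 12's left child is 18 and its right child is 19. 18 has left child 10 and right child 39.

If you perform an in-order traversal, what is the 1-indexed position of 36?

12

In-order visits the left subtree, then the node, then the right subtree.
At 24: go left to 12.
  At 12: go left to 18.
    At 18: go left to 10.
      At 10: go left to 15.
        15 is a leaf — visit 15.
      Visit 10.
      At 10: go right to 35.
        At 35: no left child.
        Visit 35.
        At 35: go right to 4.
          4 is a leaf — visit 4.
    Visit 18.
    At 18: go right to 39.
      At 39: no left child.
      Visit 39.
      At 39: go right to 22.
        22 is a leaf — visit 22.
  Visit 12.
  At 12: go right to 19.
    At 19: no left child.
    Visit 19.
    At 19: go right to 2.
      2 is a leaf — visit 2.
Visit 24.
At 24: go right to 36.
  36 is a leaf — visit 36.
Full in-order sequence: 15, 10, 35, 4, 18, 39, 22, 12, 19, 2, 24, 36.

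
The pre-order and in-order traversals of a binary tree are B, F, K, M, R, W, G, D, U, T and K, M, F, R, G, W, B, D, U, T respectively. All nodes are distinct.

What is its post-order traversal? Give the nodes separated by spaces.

M K G W R F T U D B

The first element of pre-order is the root; it splits in-order into left and right subtrees.
Root B: left subtree has 6 nodes {K, M, F, R, G, W}, right has 3 {D, U, T}.
  Root F: left subtree has 2 nodes {K, M}, right has 3 {R, G, W}.
    Root K: left subtree has 0 nodes { }, right has 1 {M}.
    Root R: left subtree has 0 nodes { }, right has 2 {G, W}.
      Root W: left subtree has 1 node {G}, right has 0 { }.
  Root D: left subtree has 0 nodes { }, right has 2 {U, T}.
    Root U: left subtree has 0 nodes { }, right has 1 {T}.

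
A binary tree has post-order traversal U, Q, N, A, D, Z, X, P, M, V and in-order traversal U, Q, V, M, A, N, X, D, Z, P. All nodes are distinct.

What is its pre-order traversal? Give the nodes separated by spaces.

The last element of post-order is the root; it splits in-order into left and right subtrees.
Root V: left subtree has 2 nodes {U, Q}, right has 7 {M, A, N, X, D, Z, P}.
  Root Q: left subtree has 1 node {U}, right has 0 { }.
  Root M: left subtree has 0 nodes { }, right has 6 {A, N, X, D, Z, P}.
    Root P: left subtree has 5 nodes {A, N, X, D, Z}, right has 0 { }.
      Root X: left subtree has 2 nodes {A, N}, right has 2 {D, Z}.
        Root A: left subtree has 0 nodes { }, right has 1 {N}.
        Root Z: left subtree has 1 node {D}, right has 0 { }.

V Q U M P X A N Z D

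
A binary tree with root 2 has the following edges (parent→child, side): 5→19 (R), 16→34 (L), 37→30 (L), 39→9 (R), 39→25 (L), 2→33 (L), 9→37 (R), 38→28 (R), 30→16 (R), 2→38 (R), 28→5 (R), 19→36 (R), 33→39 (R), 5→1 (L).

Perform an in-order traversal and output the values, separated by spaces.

In-order visits the left subtree, then the node, then the right subtree.
At 2: go left to 33.
  At 33: no left child.
  Visit 33.
  At 33: go right to 39.
    At 39: go left to 25.
      25 is a leaf — visit 25.
    Visit 39.
    At 39: go right to 9.
      At 9: no left child.
      Visit 9.
      At 9: go right to 37.
        At 37: go left to 30.
          At 30: no left child.
          Visit 30.
          At 30: go right to 16.
            At 16: go left to 34.
              34 is a leaf — visit 34.
            Visit 16.
            At 16: no right child.
        Visit 37.
        At 37: no right child.
Visit 2.
At 2: go right to 38.
  At 38: no left child.
  Visit 38.
  At 38: go right to 28.
    At 28: no left child.
    Visit 28.
    At 28: go right to 5.
      At 5: go left to 1.
        1 is a leaf — visit 1.
      Visit 5.
      At 5: go right to 19.
        At 19: no left child.
        Visit 19.
        At 19: go right to 36.
          36 is a leaf — visit 36.

33 25 39 9 30 34 16 37 2 38 28 1 5 19 36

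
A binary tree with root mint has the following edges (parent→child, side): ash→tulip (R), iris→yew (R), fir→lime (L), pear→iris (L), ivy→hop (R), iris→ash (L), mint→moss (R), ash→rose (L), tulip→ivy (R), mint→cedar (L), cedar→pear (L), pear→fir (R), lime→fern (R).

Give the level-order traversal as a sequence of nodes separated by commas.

Level-order visits nodes level by level from the root, left to right within each level.
Level 0: mint
Level 1: cedar, moss
Level 2: pear
Level 3: iris, fir
Level 4: ash, yew, lime
Level 5: rose, tulip, fern
Level 6: ivy
Level 7: hop

mint, cedar, moss, pear, iris, fir, ash, yew, lime, rose, tulip, fern, ivy, hop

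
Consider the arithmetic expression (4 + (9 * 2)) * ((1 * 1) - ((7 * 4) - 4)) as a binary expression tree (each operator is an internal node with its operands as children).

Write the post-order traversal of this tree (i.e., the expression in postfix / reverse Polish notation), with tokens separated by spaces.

4 9 2 * + 1 1 * 7 4 * 4 - - *

Post-order on an expression tree gives postfix notation: for each operator, emit left operand, right operand, then the operator.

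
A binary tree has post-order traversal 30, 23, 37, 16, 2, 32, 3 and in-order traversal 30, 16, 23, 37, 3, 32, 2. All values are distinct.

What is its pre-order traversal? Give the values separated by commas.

3, 16, 30, 37, 23, 32, 2

The last element of post-order is the root; it splits in-order into left and right subtrees.
Root 3: left subtree has 4 nodes {30, 16, 23, 37}, right has 2 {32, 2}.
  Root 16: left subtree has 1 node {30}, right has 2 {23, 37}.
    Root 37: left subtree has 1 node {23}, right has 0 { }.
  Root 32: left subtree has 0 nodes { }, right has 1 {2}.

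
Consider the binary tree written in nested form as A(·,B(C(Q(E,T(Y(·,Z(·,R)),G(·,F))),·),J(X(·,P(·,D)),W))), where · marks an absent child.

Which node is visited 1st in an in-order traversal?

In-order visits the left subtree, then the node, then the right subtree.
At A: no left child.
Visit A.
At A: go right to B.
  At B: go left to C.
    At C: go left to Q.
      At Q: go left to E.
        E is a leaf — visit E.
      Visit Q.
      At Q: go right to T.
        At T: go left to Y.
          At Y: no left child.
          Visit Y.
          At Y: go right to Z.
            At Z: no left child.
            Visit Z.
            At Z: go right to R.
              R is a leaf — visit R.
        Visit T.
        At T: go right to G.
          At G: no left child.
          Visit G.
          At G: go right to F.
            F is a leaf — visit F.
    Visit C.
    At C: no right child.
  Visit B.
  At B: go right to J.
    At J: go left to X.
      At X: no left child.
      Visit X.
      At X: go right to P.
        At P: no left child.
        Visit P.
        At P: go right to D.
          D is a leaf — visit D.
    Visit J.
    At J: go right to W.
      W is a leaf — visit W.
Full in-order sequence: A, E, Q, Y, Z, R, T, G, F, C, B, X, P, D, J, W.

A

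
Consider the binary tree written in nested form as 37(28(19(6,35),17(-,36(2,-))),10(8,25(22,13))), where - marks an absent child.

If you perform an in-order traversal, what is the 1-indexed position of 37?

In-order visits the left subtree, then the node, then the right subtree.
At 37: go left to 28.
  At 28: go left to 19.
    At 19: go left to 6.
      6 is a leaf — visit 6.
    Visit 19.
    At 19: go right to 35.
      35 is a leaf — visit 35.
  Visit 28.
  At 28: go right to 17.
    At 17: no left child.
    Visit 17.
    At 17: go right to 36.
      At 36: go left to 2.
        2 is a leaf — visit 2.
      Visit 36.
      At 36: no right child.
Visit 37.
At 37: go right to 10.
  At 10: go left to 8.
    8 is a leaf — visit 8.
  Visit 10.
  At 10: go right to 25.
    At 25: go left to 22.
      22 is a leaf — visit 22.
    Visit 25.
    At 25: go right to 13.
      13 is a leaf — visit 13.
Full in-order sequence: 6, 19, 35, 28, 17, 2, 36, 37, 8, 10, 22, 25, 13.

8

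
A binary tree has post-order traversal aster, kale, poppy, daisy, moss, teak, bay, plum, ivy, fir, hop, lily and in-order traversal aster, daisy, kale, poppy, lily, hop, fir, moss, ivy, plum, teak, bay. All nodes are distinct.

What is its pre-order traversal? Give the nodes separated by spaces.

The last element of post-order is the root; it splits in-order into left and right subtrees.
Root lily: left subtree has 4 nodes {aster, daisy, kale, poppy}, right has 7 {hop, fir, moss, ivy, plum, teak, bay}.
  Root daisy: left subtree has 1 node {aster}, right has 2 {kale, poppy}.
    Root poppy: left subtree has 1 node {kale}, right has 0 { }.
  Root hop: left subtree has 0 nodes { }, right has 6 {fir, moss, ivy, plum, teak, bay}.
    Root fir: left subtree has 0 nodes { }, right has 5 {moss, ivy, plum, teak, bay}.
      Root ivy: left subtree has 1 node {moss}, right has 3 {plum, teak, bay}.
        Root plum: left subtree has 0 nodes { }, right has 2 {teak, bay}.
          Root bay: left subtree has 1 node {teak}, right has 0 { }.

lily daisy aster poppy kale hop fir ivy moss plum bay teak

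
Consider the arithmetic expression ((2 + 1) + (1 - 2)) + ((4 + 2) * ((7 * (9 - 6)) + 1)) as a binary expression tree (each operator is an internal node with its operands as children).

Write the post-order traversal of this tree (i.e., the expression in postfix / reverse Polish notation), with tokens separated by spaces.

2 1 + 1 2 - + 4 2 + 7 9 6 - * 1 + * +

Post-order on an expression tree gives postfix notation: for each operator, emit left operand, right operand, then the operator.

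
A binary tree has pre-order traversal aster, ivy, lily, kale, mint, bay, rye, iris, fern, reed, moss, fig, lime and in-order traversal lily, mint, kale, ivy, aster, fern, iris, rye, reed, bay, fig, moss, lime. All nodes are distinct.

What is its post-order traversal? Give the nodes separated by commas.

mint, kale, lily, ivy, fern, iris, reed, rye, fig, lime, moss, bay, aster

The first element of pre-order is the root; it splits in-order into left and right subtrees.
Root aster: left subtree has 4 nodes {lily, mint, kale, ivy}, right has 8 {fern, iris, rye, reed, bay, fig, moss, lime}.
  Root ivy: left subtree has 3 nodes {lily, mint, kale}, right has 0 { }.
    Root lily: left subtree has 0 nodes { }, right has 2 {mint, kale}.
      Root kale: left subtree has 1 node {mint}, right has 0 { }.
  Root bay: left subtree has 4 nodes {fern, iris, rye, reed}, right has 3 {fig, moss, lime}.
    Root rye: left subtree has 2 nodes {fern, iris}, right has 1 {reed}.
      Root iris: left subtree has 1 node {fern}, right has 0 { }.
    Root moss: left subtree has 1 node {fig}, right has 1 {lime}.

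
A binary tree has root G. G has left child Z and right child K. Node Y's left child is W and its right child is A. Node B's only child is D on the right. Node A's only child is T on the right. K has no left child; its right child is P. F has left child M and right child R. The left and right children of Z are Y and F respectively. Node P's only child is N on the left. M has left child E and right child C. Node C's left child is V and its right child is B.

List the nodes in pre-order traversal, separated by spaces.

Pre-order visits the node, then its left subtree, then its right subtree.
Visit G.
At G: go left to Z.
  Visit Z.
  At Z: go left to Y.
    Visit Y.
    At Y: go left to W.
      W is a leaf — visit W.
    At Y: go right to A.
      Visit A.
      At A: no left child.
      At A: go right to T.
        T is a leaf — visit T.
  At Z: go right to F.
    Visit F.
    At F: go left to M.
      Visit M.
      At M: go left to E.
        E is a leaf — visit E.
      At M: go right to C.
        Visit C.
        At C: go left to V.
          V is a leaf — visit V.
        At C: go right to B.
          Visit B.
          At B: no left child.
          At B: go right to D.
            D is a leaf — visit D.
    At F: go right to R.
      R is a leaf — visit R.
At G: go right to K.
  Visit K.
  At K: no left child.
  At K: go right to P.
    Visit P.
    At P: go left to N.
      N is a leaf — visit N.
    At P: no right child.

G Z Y W A T F M E C V B D R K P N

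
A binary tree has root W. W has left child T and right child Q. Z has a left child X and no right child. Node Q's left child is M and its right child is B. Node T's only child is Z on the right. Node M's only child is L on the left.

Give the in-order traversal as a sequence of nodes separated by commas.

T, X, Z, W, L, M, Q, B

In-order visits the left subtree, then the node, then the right subtree.
At W: go left to T.
  At T: no left child.
  Visit T.
  At T: go right to Z.
    At Z: go left to X.
      X is a leaf — visit X.
    Visit Z.
    At Z: no right child.
Visit W.
At W: go right to Q.
  At Q: go left to M.
    At M: go left to L.
      L is a leaf — visit L.
    Visit M.
    At M: no right child.
  Visit Q.
  At Q: go right to B.
    B is a leaf — visit B.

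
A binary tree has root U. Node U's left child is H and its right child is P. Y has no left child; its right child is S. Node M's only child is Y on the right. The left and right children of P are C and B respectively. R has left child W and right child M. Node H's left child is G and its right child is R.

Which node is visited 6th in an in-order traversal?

In-order visits the left subtree, then the node, then the right subtree.
At U: go left to H.
  At H: go left to G.
    G is a leaf — visit G.
  Visit H.
  At H: go right to R.
    At R: go left to W.
      W is a leaf — visit W.
    Visit R.
    At R: go right to M.
      At M: no left child.
      Visit M.
      At M: go right to Y.
        At Y: no left child.
        Visit Y.
        At Y: go right to S.
          S is a leaf — visit S.
Visit U.
At U: go right to P.
  At P: go left to C.
    C is a leaf — visit C.
  Visit P.
  At P: go right to B.
    B is a leaf — visit B.
Full in-order sequence: G, H, W, R, M, Y, S, U, C, P, B.

Y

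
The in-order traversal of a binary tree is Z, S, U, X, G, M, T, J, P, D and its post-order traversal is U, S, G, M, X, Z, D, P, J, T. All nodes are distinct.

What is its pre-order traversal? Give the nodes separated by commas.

The last element of post-order is the root; it splits in-order into left and right subtrees.
Root T: left subtree has 6 nodes {Z, S, U, X, G, M}, right has 3 {J, P, D}.
  Root Z: left subtree has 0 nodes { }, right has 5 {S, U, X, G, M}.
    Root X: left subtree has 2 nodes {S, U}, right has 2 {G, M}.
      Root S: left subtree has 0 nodes { }, right has 1 {U}.
      Root M: left subtree has 1 node {G}, right has 0 { }.
  Root J: left subtree has 0 nodes { }, right has 2 {P, D}.
    Root P: left subtree has 0 nodes { }, right has 1 {D}.

T, Z, X, S, U, M, G, J, P, D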